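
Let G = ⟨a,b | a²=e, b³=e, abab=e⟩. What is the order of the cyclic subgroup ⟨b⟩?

|⟨b⟩| equals the order of b. Compute successive powers until reaching e:
  b¹ = b, b² = b², b³ = e.
The smallest positive k with bᵏ = e is 3, so |⟨b⟩| = 3.

Answer: 3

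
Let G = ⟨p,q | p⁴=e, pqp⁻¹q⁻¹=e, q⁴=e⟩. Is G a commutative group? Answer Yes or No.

Each pair of generators commutes: p·q = pq = q·p. Since the generators pairwise commute, every element of G commutes with every other, so G is abelian.

Answer: Yes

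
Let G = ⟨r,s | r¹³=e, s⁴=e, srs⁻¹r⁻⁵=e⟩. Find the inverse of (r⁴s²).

The order of (r⁴s²) is 2 (smallest k with (r⁴s²)ᵏ = e), so (r⁴s²)⁻¹ = (r⁴s²)¹ = r⁴s².
Check: (r⁴s²) · (r⁴s²) → (r⁴s²) · r⁴ = s²;   (s²) · s² = e, giving e as required.

Answer: r⁴s²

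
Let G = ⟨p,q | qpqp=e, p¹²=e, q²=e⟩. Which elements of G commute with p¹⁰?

⟨p¹⁰⟩ ⊆ C_G(p¹⁰) since powers of p¹⁰ commute with p¹⁰; so |C_G(p¹⁰)| ≥ |⟨p¹⁰⟩| = 6.
By orbit–stabilizer, |C_G(p¹⁰)| = |G| / |conj. class of p¹⁰| = 24 / 2 = 12.
The 12 elements commuting with p¹⁰ are {e, p, p², p³, p⁴, p⁵, p⁶, p⁷, p⁸, p⁹, p¹⁰, p¹¹}.

Answer: {e, p, p², p³, p⁴, p⁵, p⁶, p⁷, p⁸, p⁹, p¹⁰, p¹¹}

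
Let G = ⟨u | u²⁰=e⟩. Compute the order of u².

Compute successive powers until reaching e:
  (u²)¹ = u², (u²)² = u⁴, (u²)³ = u⁶, (u²)⁴ = u⁸, (u²)⁵ = u¹⁰, (u²)⁶ = u¹², (u²)⁷ = u¹⁴, (u²)⁸ = u¹⁶, (u²)⁹ = u¹⁸, (u²)¹⁰ = e.
The smallest positive k with (u²)ᵏ = e is 10.

Answer: 10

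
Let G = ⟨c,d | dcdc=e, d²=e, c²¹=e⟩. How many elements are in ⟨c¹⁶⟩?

|⟨c¹⁶⟩| equals the order of c¹⁶. Compute successive powers until reaching e:
  (c¹⁶)¹ = c¹⁶, (c¹⁶)² = c¹¹, (c¹⁶)³ = c⁶, (c¹⁶)⁴ = c, (c¹⁶)⁵ = c¹⁷, (c¹⁶)⁶ = c¹², (c¹⁶)⁷ = c⁷, (c¹⁶)⁸ = c², (c¹⁶)⁹ = c¹⁸, (c¹⁶)¹⁰ = c¹³, (c¹⁶)¹¹ = c⁸, (c¹⁶)¹² = c³, (c¹⁶)¹³ = c¹⁹, (c¹⁶)¹⁴ = c¹⁴, (c¹⁶)¹⁵ = c⁹, (c¹⁶)¹⁶ = c⁴, (c¹⁶)¹⁷ = c²⁰, (c¹⁶)¹⁸ = c¹⁵, (c¹⁶)¹⁹ = c¹⁰, (c¹⁶)²⁰ = c⁵, (c¹⁶)²¹ = e.
The smallest positive k with (c¹⁶)ᵏ = e is 21, so |⟨c¹⁶⟩| = 21.

Answer: 21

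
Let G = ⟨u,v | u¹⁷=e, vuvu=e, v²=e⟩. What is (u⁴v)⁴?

Compute successive powers of (u⁴v), reducing at each step:
  (u⁴v)²: (u⁴v) · u⁴ = v;   v · v = e
  (u⁴v)³: e · u⁴ = u⁴;   (u⁴) · v = u⁴v
  (u⁴v)⁴: (u⁴v) · u⁴ = v;   v · v = e

Answer: e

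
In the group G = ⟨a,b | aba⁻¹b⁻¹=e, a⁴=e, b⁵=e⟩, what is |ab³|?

Compute successive powers until reaching e:
  (ab³)¹ = ab³, (ab³)² = a²b, (ab³)³ = a³b⁴, (ab³)⁴ = b², (ab³)⁵ = a, (ab³)⁶ = a²b³, (ab³)⁷ = a³b, (ab³)⁸ = b⁴, (ab³)⁹ = ab², (ab³)¹⁰ = a², (ab³)¹¹ = a³b³, (ab³)¹² = b, (ab³)¹³ = ab⁴, (ab³)¹⁴ = a²b², (ab³)¹⁵ = a³, (ab³)¹⁶ = b³, (ab³)¹⁷ = ab, (ab³)¹⁸ = a²b⁴, (ab³)¹⁹ = a³b², (ab³)²⁰ = e.
The smallest positive k with (ab³)ᵏ = e is 20.

Answer: 20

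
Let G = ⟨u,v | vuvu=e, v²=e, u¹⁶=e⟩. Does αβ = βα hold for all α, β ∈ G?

u·v = uv but v·u = u¹⁵v, so u·v ≠ v·u and G is not abelian.

Answer: No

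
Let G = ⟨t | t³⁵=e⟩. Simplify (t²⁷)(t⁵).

Compute (t²⁷) · (t⁵) by multiplying left to right and reducing via the relations at each step:
  (t²⁷) · t⁵ = t³²

Answer: t³²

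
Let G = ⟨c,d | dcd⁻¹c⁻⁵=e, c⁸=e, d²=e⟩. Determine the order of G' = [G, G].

G' = [G, G] is generated by all commutators. The generator-pair commutators are: [c, d] = c⁴.
The subgroup they normally generate is {e, c⁴}, of order 2.
Check: |G/G'| = 16/2 = 8 is the order of the abelianisation.

Answer: 2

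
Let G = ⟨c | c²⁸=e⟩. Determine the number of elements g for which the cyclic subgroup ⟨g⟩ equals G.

G is cyclic of order 28. An element generates G iff its order is 28, and a cyclic group of order 28 has exactly φ(28) = 12 such elements.

Answer: 12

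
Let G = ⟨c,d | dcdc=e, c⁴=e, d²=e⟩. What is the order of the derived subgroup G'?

G' = [G, G] is generated by all commutators. The generator-pair commutators are: [c, d] = c².
The subgroup they normally generate is {e, c²}, of order 2.
Check: |G/G'| = 8/2 = 4 is the order of the abelianisation.

Answer: 2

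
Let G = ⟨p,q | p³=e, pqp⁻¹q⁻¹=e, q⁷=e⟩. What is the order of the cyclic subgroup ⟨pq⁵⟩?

|⟨pq⁵⟩| equals the order of pq⁵. Compute successive powers until reaching e:
  (pq⁵)¹ = pq⁵, (pq⁵)² = p²q³, (pq⁵)³ = q, (pq⁵)⁴ = pq⁶, (pq⁵)⁵ = p²q⁴, (pq⁵)⁶ = q², (pq⁵)⁷ = p, (pq⁵)⁸ = p²q⁵, (pq⁵)⁹ = q³, (pq⁵)¹⁰ = pq, (pq⁵)¹¹ = p²q⁶, (pq⁵)¹² = q⁴, (pq⁵)¹³ = pq², (pq⁵)¹⁴ = p², (pq⁵)¹⁵ = q⁵, (pq⁵)¹⁶ = pq³, (pq⁵)¹⁷ = p²q, (pq⁵)¹⁸ = q⁶, (pq⁵)¹⁹ = pq⁴, (pq⁵)²⁰ = p²q², (pq⁵)²¹ = e.
The smallest positive k with (pq⁵)ᵏ = e is 21, so |⟨pq⁵⟩| = 21.

Answer: 21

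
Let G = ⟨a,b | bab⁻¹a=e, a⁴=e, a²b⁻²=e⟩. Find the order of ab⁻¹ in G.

Compute successive powers until reaching e:
  (ab⁻¹)¹ = ab⁻¹, (ab⁻¹)² = a², (ab⁻¹)³ = ab, (ab⁻¹)⁴ = e.
The smallest positive k with (ab⁻¹)ᵏ = e is 4.

Answer: 4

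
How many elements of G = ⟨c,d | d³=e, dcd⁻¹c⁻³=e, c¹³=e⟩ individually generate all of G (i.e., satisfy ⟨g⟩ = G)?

⟨g⟩ = G would require ord(g) = |G| = 39, but the maximum element order in G is 13 < 39. So G is not cyclic and no single element generates it: the count is 0.

Answer: 0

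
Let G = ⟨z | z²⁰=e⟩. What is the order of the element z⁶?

Compute successive powers until reaching e:
  (z⁶)¹ = z⁶, (z⁶)² = z¹², (z⁶)³ = z¹⁸, (z⁶)⁴ = z⁴, (z⁶)⁵ = z¹⁰, (z⁶)⁶ = z¹⁶, (z⁶)⁷ = z², (z⁶)⁸ = z⁸, (z⁶)⁹ = z¹⁴, (z⁶)¹⁰ = e.
The smallest positive k with (z⁶)ᵏ = e is 10.

Answer: 10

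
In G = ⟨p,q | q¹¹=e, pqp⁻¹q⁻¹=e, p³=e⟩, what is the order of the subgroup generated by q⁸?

|⟨q⁸⟩| equals the order of q⁸. Compute successive powers until reaching e:
  (q⁸)¹ = q⁸, (q⁸)² = q⁵, (q⁸)³ = q², (q⁸)⁴ = q¹⁰, (q⁸)⁵ = q⁷, (q⁸)⁶ = q⁴, (q⁸)⁷ = q, (q⁸)⁸ = q⁹, (q⁸)⁹ = q⁶, (q⁸)¹⁰ = q³, (q⁸)¹¹ = e.
The smallest positive k with (q⁸)ᵏ = e is 11, so |⟨q⁸⟩| = 11.

Answer: 11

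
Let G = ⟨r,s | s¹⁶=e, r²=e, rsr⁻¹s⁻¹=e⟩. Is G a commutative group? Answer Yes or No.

Each pair of generators commutes: r·s = rs = s·r. Since the generators pairwise commute, every element of G commutes with every other, so G is abelian.

Answer: Yes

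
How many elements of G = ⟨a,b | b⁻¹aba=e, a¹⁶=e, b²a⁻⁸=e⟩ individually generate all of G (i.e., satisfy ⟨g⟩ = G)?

⟨g⟩ = G would require ord(g) = |G| = 32, but the maximum element order in G is 16 < 32. So G is not cyclic and no single element generates it: the count is 0.

Answer: 0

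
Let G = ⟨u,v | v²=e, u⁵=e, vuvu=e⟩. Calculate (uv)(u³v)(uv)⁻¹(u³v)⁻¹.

[(uv), (u³v)] = (uv)·(u³v)·(uv)⁻¹·(u³v)⁻¹.
  (uv) · (u³v) = u³
  (u³) · (uv) = u⁴v
  (u⁴v) · (u³v) = u

Answer: u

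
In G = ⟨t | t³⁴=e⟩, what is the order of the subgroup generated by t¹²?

|⟨t¹²⟩| equals the order of t¹². Compute successive powers until reaching e:
  (t¹²)¹ = t¹², (t¹²)² = t²⁴, (t¹²)³ = t², (t¹²)⁴ = t¹⁴, (t¹²)⁵ = t²⁶, (t¹²)⁶ = t⁴, (t¹²)⁷ = t¹⁶, (t¹²)⁸ = t²⁸, (t¹²)⁹ = t⁶, (t¹²)¹⁰ = t¹⁸, (t¹²)¹¹ = t³⁰, (t¹²)¹² = t⁸, (t¹²)¹³ = t²⁰, (t¹²)¹⁴ = t³², (t¹²)¹⁵ = t¹⁰, (t¹²)¹⁶ = t²², (t¹²)¹⁷ = e.
The smallest positive k with (t¹²)ᵏ = e is 17, so |⟨t¹²⟩| = 17.

Answer: 17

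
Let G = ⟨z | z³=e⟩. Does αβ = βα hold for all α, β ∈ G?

G has a single generator, so G is cyclic and hence abelian.

Answer: Yes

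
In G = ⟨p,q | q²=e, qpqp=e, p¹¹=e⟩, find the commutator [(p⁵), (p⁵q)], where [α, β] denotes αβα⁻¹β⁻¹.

[(p⁵), (p⁵q)] = (p⁵)·(p⁵q)·(p⁵)⁻¹·(p⁵q)⁻¹.
  (p⁵) · (p⁵q) = p¹⁰q
  (p¹⁰q) · (p⁶) = p⁴q
  (p⁴q) · (p⁵q) = p¹⁰

Answer: p¹⁰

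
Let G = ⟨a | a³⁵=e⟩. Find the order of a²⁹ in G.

Compute successive powers until reaching e:
  (a²⁹)¹ = a²⁹, (a²⁹)² = a²³, (a²⁹)³ = a¹⁷, (a²⁹)⁴ = a¹¹, (a²⁹)⁵ = a⁵, (a²⁹)⁶ = a³⁴, (a²⁹)⁷ = a²⁸, (a²⁹)⁸ = a²², (a²⁹)⁹ = a¹⁶, (a²⁹)¹⁰ = a¹⁰, (a²⁹)¹¹ = a⁴, (a²⁹)¹² = a³³, (a²⁹)¹³ = a²⁷, (a²⁹)¹⁴ = a²¹, (a²⁹)¹⁵ = a¹⁵, (a²⁹)¹⁶ = a⁹, (a²⁹)¹⁷ = a³, (a²⁹)¹⁸ = a³², (a²⁹)¹⁹ = a²⁶, (a²⁹)²⁰ = a²⁰, (a²⁹)²¹ = a¹⁴, (a²⁹)²² = a⁸, (a²⁹)²³ = a², (a²⁹)²⁴ = a³¹, (a²⁹)²⁵ = a²⁵, (a²⁹)²⁶ = a¹⁹, (a²⁹)²⁷ = a¹³, (a²⁹)²⁸ = a⁷, (a²⁹)²⁹ = a, (a²⁹)³⁰ = a³⁰, (a²⁹)³¹ = a²⁴, (a²⁹)³² = a¹⁸, (a²⁹)³³ = a¹², (a²⁹)³⁴ = a⁶, (a²⁹)³⁵ = e.
The smallest positive k with (a²⁹)ᵏ = e is 35.

Answer: 35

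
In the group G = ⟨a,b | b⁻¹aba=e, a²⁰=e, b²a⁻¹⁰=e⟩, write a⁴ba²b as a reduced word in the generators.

Multiply left to right, reducing at each step:
  (a⁴) · b = a⁴b
  (a⁴b) · a² = a²b
  (a²b) · b = a¹²

Answer: a¹²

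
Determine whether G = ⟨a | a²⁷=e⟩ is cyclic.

|G| = 27. The element a has order 27 (its powers give 27 distinct elements), so ⟨a⟩ = G and G is cyclic.

Answer: Yes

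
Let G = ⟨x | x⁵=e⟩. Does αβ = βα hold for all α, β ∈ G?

G has a single generator, so G is cyclic and hence abelian.

Answer: Yes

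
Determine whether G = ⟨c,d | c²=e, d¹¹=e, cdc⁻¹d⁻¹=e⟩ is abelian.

Each pair of generators commutes: c·d = cd = d·c. Since the generators pairwise commute, every element of G commutes with every other, so G is abelian.

Answer: Yes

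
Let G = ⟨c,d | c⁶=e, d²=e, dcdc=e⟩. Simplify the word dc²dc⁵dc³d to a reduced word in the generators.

Multiply left to right, reducing at each step:
  d · c² = c⁴d
  (c⁴d) · d = c⁴
  (c⁴) · c⁵ = c³
  (c³) · d = c³d
  (c³d) · c³ = d
  d · d = e

Answer: e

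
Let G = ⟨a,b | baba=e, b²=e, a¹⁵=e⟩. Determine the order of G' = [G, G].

G' = [G, G] is generated by all commutators. The generator-pair commutators are: [a, b] = a².
The subgroup they normally generate is {e, a, a², a³, a⁴, a⁵, a⁶, a⁷, a⁸, a⁹, a¹⁰, a¹¹, a¹², a¹³, a¹⁴}, of order 15.
Check: |G/G'| = 30/15 = 2 is the order of the abelianisation.

Answer: 15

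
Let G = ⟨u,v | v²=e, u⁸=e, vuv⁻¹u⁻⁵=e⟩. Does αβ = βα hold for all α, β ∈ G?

u·v = uv but v·u = u⁵v, so u·v ≠ v·u and G is not abelian.

Answer: No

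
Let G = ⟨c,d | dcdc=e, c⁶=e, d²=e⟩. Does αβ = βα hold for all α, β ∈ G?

c·d = cd but d·c = c⁵d, so c·d ≠ d·c and G is not abelian.

Answer: No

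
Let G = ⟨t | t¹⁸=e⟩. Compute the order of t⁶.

Compute successive powers until reaching e:
  (t⁶)¹ = t⁶, (t⁶)² = t¹², (t⁶)³ = e.
The smallest positive k with (t⁶)ᵏ = e is 3.

Answer: 3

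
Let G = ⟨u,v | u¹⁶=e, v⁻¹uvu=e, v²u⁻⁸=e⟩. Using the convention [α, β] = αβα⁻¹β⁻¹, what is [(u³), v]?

[(u³), v] = (u³)·v·(u³)⁻¹·v⁻¹.
  (u³) · v = u³v
  (u³v) · (u¹³) = u⁶v
  (u⁶v) · (v⁻¹) = u⁶

Answer: u⁶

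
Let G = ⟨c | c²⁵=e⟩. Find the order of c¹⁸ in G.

Compute successive powers until reaching e:
  (c¹⁸)¹ = c¹⁸, (c¹⁸)² = c¹¹, (c¹⁸)³ = c⁴, (c¹⁸)⁴ = c²², (c¹⁸)⁵ = c¹⁵, (c¹⁸)⁶ = c⁸, (c¹⁸)⁷ = c, (c¹⁸)⁸ = c¹⁹, (c¹⁸)⁹ = c¹², (c¹⁸)¹⁰ = c⁵, (c¹⁸)¹¹ = c²³, (c¹⁸)¹² = c¹⁶, (c¹⁸)¹³ = c⁹, (c¹⁸)¹⁴ = c², (c¹⁸)¹⁵ = c²⁰, (c¹⁸)¹⁶ = c¹³, (c¹⁸)¹⁷ = c⁶, (c¹⁸)¹⁸ = c²⁴, (c¹⁸)¹⁹ = c¹⁷, (c¹⁸)²⁰ = c¹⁰, (c¹⁸)²¹ = c³, (c¹⁸)²² = c²¹, (c¹⁸)²³ = c¹⁴, (c¹⁸)²⁴ = c⁷, (c¹⁸)²⁵ = e.
The smallest positive k with (c¹⁸)ᵏ = e is 25.

Answer: 25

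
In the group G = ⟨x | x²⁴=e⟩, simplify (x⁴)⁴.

Compute successive powers of (x⁴), reducing at each step:
  (x⁴)²: (x⁴) · x⁴ = x⁸
  (x⁴)³: (x⁸) · x⁴ = x¹²
  (x⁴)⁴: (x¹²) · x⁴ = x¹⁶

Answer: x¹⁶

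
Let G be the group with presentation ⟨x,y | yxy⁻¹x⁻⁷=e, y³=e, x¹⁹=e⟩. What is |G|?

Enumerate words in the generators, reducing via the relations: the distinct elements are
  {e, x, y, xy, x², x³, x⁴, x⁵, x⁶, x⁷, x⁸, x⁹, y², xy², x²y, x³y, x¹², x¹³, x¹¹, x¹⁰, x¹⁴, x¹⁵, x¹⁶, x¹⁷, x¹⁸, x⁴y, x⁵y, x⁶y, x⁷y, x⁸y, x⁹y, x²y², x³y², x¹²y, x¹³y, x¹¹y, x¹⁰y, x¹⁴y, x¹⁵y, x¹⁶y, x¹⁷y, x¹⁸y, x⁴y², x⁵y², x⁶y², x⁷y², x⁸y², x⁹y², x¹²y², x¹³y², x¹¹y², x¹⁰y², x¹⁴y², x¹⁵y², x¹⁶y², x¹⁷y², x¹⁸y²}.
No further products give new elements, so |G| = 57.

Answer: 57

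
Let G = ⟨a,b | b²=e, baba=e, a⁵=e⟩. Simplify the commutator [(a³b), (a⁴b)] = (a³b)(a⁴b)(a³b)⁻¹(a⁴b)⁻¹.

[(a³b), (a⁴b)] = (a³b)·(a⁴b)·(a³b)⁻¹·(a⁴b)⁻¹.
  (a³b) · (a⁴b) = a⁴
  (a⁴) · (a³b) = a²b
  (a²b) · (a⁴b) = a³

Answer: a³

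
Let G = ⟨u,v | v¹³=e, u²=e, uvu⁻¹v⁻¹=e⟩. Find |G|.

Enumerate words in the generators, reducing via the relations: the distinct elements are
  {e, u, v, uv, v², v³, v⁴, v⁵, v⁶, v⁷, v⁸, v⁹, uv², uv³, uv⁴, uv⁵, uv⁶, uv⁷, uv⁸, uv⁹, v¹², v¹¹, v¹⁰, uv¹², uv¹¹, uv¹⁰}.
No further products give new elements, so |G| = 26.

Answer: 26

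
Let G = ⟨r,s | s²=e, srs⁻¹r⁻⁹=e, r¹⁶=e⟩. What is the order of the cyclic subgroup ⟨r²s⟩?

|⟨r²s⟩| equals the order of r²s. Compute successive powers until reaching e:
  (r²s)¹ = r²s, (r²s)² = r⁴, (r²s)³ = r⁶s, (r²s)⁴ = r⁸, (r²s)⁵ = r¹⁰s, (r²s)⁶ = r¹², (r²s)⁷ = r¹⁴s, (r²s)⁸ = e.
The smallest positive k with (r²s)ᵏ = e is 8, so |⟨r²s⟩| = 8.

Answer: 8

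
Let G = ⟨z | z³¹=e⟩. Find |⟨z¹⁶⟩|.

|⟨z¹⁶⟩| equals the order of z¹⁶. Compute successive powers until reaching e:
  (z¹⁶)¹ = z¹⁶, (z¹⁶)² = z, (z¹⁶)³ = z¹⁷, (z¹⁶)⁴ = z², (z¹⁶)⁵ = z¹⁸, (z¹⁶)⁶ = z³, (z¹⁶)⁷ = z¹⁹, (z¹⁶)⁸ = z⁴, (z¹⁶)⁹ = z²⁰, (z¹⁶)¹⁰ = z⁵, (z¹⁶)¹¹ = z²¹, (z¹⁶)¹² = z⁶, (z¹⁶)¹³ = z²², (z¹⁶)¹⁴ = z⁷, (z¹⁶)¹⁵ = z²³, (z¹⁶)¹⁶ = z⁸, (z¹⁶)¹⁷ = z²⁴, (z¹⁶)¹⁸ = z⁹, (z¹⁶)¹⁹ = z²⁵, (z¹⁶)²⁰ = z¹⁰, (z¹⁶)²¹ = z²⁶, (z¹⁶)²² = z¹¹, (z¹⁶)²³ = z²⁷, (z¹⁶)²⁴ = z¹², (z¹⁶)²⁵ = z²⁸, (z¹⁶)²⁶ = z¹³, (z¹⁶)²⁷ = z²⁹, (z¹⁶)²⁸ = z¹⁴, (z¹⁶)²⁹ = z³⁰, (z¹⁶)³⁰ = z¹⁵, (z¹⁶)³¹ = e.
The smallest positive k with (z¹⁶)ᵏ = e is 31, so |⟨z¹⁶⟩| = 31.

Answer: 31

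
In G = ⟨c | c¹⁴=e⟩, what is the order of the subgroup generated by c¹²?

|⟨c¹²⟩| equals the order of c¹². Compute successive powers until reaching e:
  (c¹²)¹ = c¹², (c¹²)² = c¹⁰, (c¹²)³ = c⁸, (c¹²)⁴ = c⁶, (c¹²)⁵ = c⁴, (c¹²)⁶ = c², (c¹²)⁷ = e.
The smallest positive k with (c¹²)ᵏ = e is 7, so |⟨c¹²⟩| = 7.

Answer: 7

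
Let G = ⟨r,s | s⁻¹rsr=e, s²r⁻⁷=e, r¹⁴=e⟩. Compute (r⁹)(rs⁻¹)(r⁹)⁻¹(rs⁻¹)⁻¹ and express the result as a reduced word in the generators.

[(r⁹), (rs⁻¹)] = (r⁹)·(rs⁻¹)·(r⁹)⁻¹·(rs⁻¹)⁻¹.
  (r⁹) · (rs⁻¹) = r³s
  (r³s) · (r⁵) = r⁵s⁻¹
  (r⁵s⁻¹) · (rs) = r⁴

Answer: r⁴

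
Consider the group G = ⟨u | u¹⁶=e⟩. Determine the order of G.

G is generated by a single element, so G is cyclic. The relator gives u¹⁶ = e and no smaller power is forced to be e, so the 16 powers {e, u, u², u³, u⁴, u⁵, u⁶, u⁷, u⁸, u⁹, u¹², u¹³, u¹¹, u¹⁰, u¹⁴, u¹⁵} are distinct. Hence |G| = 16.

Answer: 16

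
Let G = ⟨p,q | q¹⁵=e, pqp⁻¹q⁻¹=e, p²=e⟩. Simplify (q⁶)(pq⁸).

Compute (q⁶) · (pq⁸) by multiplying left to right and reducing via the relations at each step:
  (q⁶) · p = pq⁶
  (pq⁶) · q⁸ = pq¹⁴

Answer: pq¹⁴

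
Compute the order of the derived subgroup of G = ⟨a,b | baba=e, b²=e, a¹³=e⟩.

G' = [G, G] is generated by all commutators. The generator-pair commutators are: [a, b] = a².
The subgroup they normally generate is {e, a, a², a³, a⁴, a⁵, a⁶, a⁷, a⁸, a⁹, a¹⁰, a¹¹, a¹²}, of order 13.
Check: |G/G'| = 26/13 = 2 is the order of the abelianisation.

Answer: 13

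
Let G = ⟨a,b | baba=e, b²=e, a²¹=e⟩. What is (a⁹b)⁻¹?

The order of (a⁹b) is 2 (smallest k with (a⁹b)ᵏ = e), so (a⁹b)⁻¹ = (a⁹b)¹ = a⁹b.
Check: (a⁹b) · (a⁹b) → (a⁹b) · a⁹ = b;   b · b = e, giving e as required.

Answer: a⁹b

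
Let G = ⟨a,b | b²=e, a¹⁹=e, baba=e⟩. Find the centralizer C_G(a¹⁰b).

⟨a¹⁰b⟩ ⊆ C_G(a¹⁰b) since powers of a¹⁰b commute with a¹⁰b; so |C_G(a¹⁰b)| ≥ |⟨a¹⁰b⟩| = 2.
By orbit–stabilizer, |C_G(a¹⁰b)| = |G| / |conj. class of a¹⁰b| = 38 / 19 = 2.
The 2 elements commuting with a¹⁰b are {e, a¹⁰b}.

Answer: {e, a¹⁰b}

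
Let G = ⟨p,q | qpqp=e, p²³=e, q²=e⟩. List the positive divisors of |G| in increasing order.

|G| = 46 = 2 · 23. By Lagrange's theorem the order of any subgroup divides 46; the divisors of 46 are 1, 2, 23, 46.

Answer: 1, 2, 23, 46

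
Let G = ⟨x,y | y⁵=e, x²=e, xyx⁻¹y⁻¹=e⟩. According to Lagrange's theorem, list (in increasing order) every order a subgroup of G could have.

|G| = 10 = 2 · 5. By Lagrange's theorem the order of any subgroup divides 10; the divisors of 10 are 1, 2, 5, 10.

Answer: 1, 2, 5, 10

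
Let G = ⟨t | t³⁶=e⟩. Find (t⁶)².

Compute successive powers of (t⁶), reducing at each step:
  (t⁶)²: (t⁶) · t⁶ = t¹²

Answer: t¹²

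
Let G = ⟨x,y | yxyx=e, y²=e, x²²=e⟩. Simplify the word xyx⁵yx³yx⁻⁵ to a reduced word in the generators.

Multiply left to right, reducing at each step:
  x · y = xy
  (xy) · x⁵ = x¹⁸y
  (x¹⁸y) · y = x¹⁸
  (x¹⁸) · x³ = x²¹
  (x²¹) · y = x²¹y
  (x²¹y) · x⁻⁵ = x⁴y

Answer: x⁴y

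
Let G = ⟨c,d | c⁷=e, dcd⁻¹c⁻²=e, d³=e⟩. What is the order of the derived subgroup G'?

G' = [G, G] is generated by all commutators. The generator-pair commutators are: [c, d] = c⁶.
The subgroup they normally generate is {e, c, c², c³, c⁴, c⁵, c⁶}, of order 7.
Check: |G/G'| = 21/7 = 3 is the order of the abelianisation.

Answer: 7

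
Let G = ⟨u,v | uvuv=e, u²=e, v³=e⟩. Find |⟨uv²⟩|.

|⟨uv²⟩| equals the order of uv². Compute successive powers until reaching e:
  (uv²)¹ = uv², (uv²)² = e.
The smallest positive k with (uv²)ᵏ = e is 2, so |⟨uv²⟩| = 2.

Answer: 2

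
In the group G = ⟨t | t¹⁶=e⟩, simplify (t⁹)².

Compute successive powers of (t⁹), reducing at each step:
  (t⁹)²: (t⁹) · t⁹ = t²

Answer: t²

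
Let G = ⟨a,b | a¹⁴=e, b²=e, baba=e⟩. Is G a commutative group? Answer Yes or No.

a·b = ab but b·a = a¹³b, so a·b ≠ b·a and G is not abelian.

Answer: No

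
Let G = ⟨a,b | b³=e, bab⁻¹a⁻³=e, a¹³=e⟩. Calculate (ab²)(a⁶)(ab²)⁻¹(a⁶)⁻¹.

[(ab²), (a⁶)] = (ab²)·(a⁶)·(ab²)⁻¹·(a⁶)⁻¹.
  (ab²) · (a⁶) = a³b²
  (a³b²) · (a¹⁰b) = a²
  (a²) · (a⁷) = a⁹

Answer: a⁹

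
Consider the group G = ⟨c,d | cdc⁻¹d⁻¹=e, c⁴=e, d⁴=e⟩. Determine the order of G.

Enumerate words in the generators, reducing via the relations: the distinct elements are
  {c, d, e, cd, c², c³, d², d³, cd², cd³, c²d, c³d, c²d², c²d³, c³d², c³d³}.
No further products give new elements, so |G| = 16.

Answer: 16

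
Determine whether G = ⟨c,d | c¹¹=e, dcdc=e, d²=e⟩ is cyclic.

Every cyclic group is abelian. But c·d = cd while d·c = c¹⁰d, so c·d ≠ d·c and G is not abelian. Hence G is not cyclic.

Answer: No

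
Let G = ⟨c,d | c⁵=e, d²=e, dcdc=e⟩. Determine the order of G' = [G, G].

G' = [G, G] is generated by all commutators. The generator-pair commutators are: [c, d] = c².
The subgroup they normally generate is {e, c, c², c³, c⁴}, of order 5.
Check: |G/G'| = 10/5 = 2 is the order of the abelianisation.

Answer: 5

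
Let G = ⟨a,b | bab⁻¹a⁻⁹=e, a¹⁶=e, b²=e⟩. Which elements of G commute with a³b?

⟨a³b⟩ ⊆ C_G(a³b) since powers of a³b commute with a³b; so |C_G(a³b)| ≥ |⟨a³b⟩| = 16.
By orbit–stabilizer, |C_G(a³b)| = |G| / |conj. class of a³b| = 32 / 2 = 16.
The 16 elements commuting with a³b are {e, a², a⁴, a⁶, a⁸, a¹⁰, a¹², a¹⁴, a⁹b, ab, a¹¹b, a³b, a¹³b, a⁵b, a¹⁵b, a⁷b}.

Answer: {e, a², a⁴, a⁶, a⁸, a¹⁰, a¹², a¹⁴, a⁹b, ab, a¹¹b, a³b, a¹³b, a⁵b, a¹⁵b, a⁷b}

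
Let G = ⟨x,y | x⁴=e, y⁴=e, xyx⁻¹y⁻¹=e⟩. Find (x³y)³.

Compute successive powers of (x³y), reducing at each step:
  (x³y)²: (x³y) · x³ = x²y;   (x²y) · y = x²y²
  (x³y)³: (x²y²) · x³ = xy²;   (xy²) · y = xy³

Answer: xy³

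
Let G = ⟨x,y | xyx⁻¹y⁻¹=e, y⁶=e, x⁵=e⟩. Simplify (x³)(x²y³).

Compute (x³) · (x²y³) by multiplying left to right and reducing via the relations at each step:
  (x³) · x² = e
  e · y³ = y³

Answer: y³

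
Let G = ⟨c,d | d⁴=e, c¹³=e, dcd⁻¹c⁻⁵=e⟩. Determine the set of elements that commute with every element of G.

An element z ∈ Z(G) iff z commutes with every generator.
For example e is central: e·c = c = c·e; e·d = d = d·e.
Whereas c ∉ Z(G) since c·d = cd ≠ c⁵d = d·c.
Checking each of the 52 elements this way gives Z(G) = {e}, of order 1.

Answer: {e}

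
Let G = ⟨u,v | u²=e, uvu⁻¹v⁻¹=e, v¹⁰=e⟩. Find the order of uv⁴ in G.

Compute successive powers until reaching e:
  (uv⁴)¹ = uv⁴, (uv⁴)² = v⁸, (uv⁴)³ = uv², (uv⁴)⁴ = v⁶, (uv⁴)⁵ = u, (uv⁴)⁶ = v⁴, (uv⁴)⁷ = uv⁸, (uv⁴)⁸ = v², (uv⁴)⁹ = uv⁶, (uv⁴)¹⁰ = e.
The smallest positive k with (uv⁴)ᵏ = e is 10.

Answer: 10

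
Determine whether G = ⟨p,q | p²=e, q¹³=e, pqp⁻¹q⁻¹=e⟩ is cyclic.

|G| = 26. The element pq has order 26 (its powers give 26 distinct elements), so ⟨pq⟩ = G and G is cyclic.

Answer: Yes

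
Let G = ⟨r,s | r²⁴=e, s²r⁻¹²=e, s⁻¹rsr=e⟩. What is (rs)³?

Compute successive powers of (rs), reducing at each step:
  (rs)²: (rs) · r = s;   s · s = r¹²
  (rs)³: (r¹²) · r = r¹³;   (r¹³) · s = rs⁻¹

Answer: rs⁻¹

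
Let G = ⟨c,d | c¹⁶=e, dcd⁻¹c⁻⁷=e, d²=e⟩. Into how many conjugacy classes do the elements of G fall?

The conjugacy classes (representative and size) are:
  [e] (size 1), [c] (size 2), [c¹⁴] (size 2), [c³] (size 2), [c⁴] (size 2), [c¹⁰] (size 2), [c⁸] (size 1), [c⁹] (size 2), [c¹¹] (size 2), [c¹⁰d] (size 8), [cd] (size 8).
Class equation: 1 + 2 + 2 + 2 + 2 + 2 + 1 + 2 + 2 + 8 + 8 = 32 = |G|. So G has 11 conjugacy classes.

Answer: 11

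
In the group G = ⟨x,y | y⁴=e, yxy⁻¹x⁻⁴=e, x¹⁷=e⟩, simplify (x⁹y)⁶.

Compute successive powers of (x⁹y), reducing at each step:
  (x⁹y)²: (x⁹y) · x⁹ = x¹¹y;   (x¹¹y) · y = x¹¹y²
  (x⁹y)³: (x¹¹y²) · x⁹ = x²y²;   (x²y²) · y = x²y³
  (x⁹y)⁴: (x²y³) · x⁹ = y³;   (y³) · y = e
  (x⁹y)⁵: e · x⁹ = x⁹;   (x⁹) · y = x⁹y
  (x⁹y)⁶: (x⁹y) · x⁹ = x¹¹y;   (x¹¹y) · y = x¹¹y²

Answer: x¹¹y²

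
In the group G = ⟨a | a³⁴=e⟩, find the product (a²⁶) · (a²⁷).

Compute (a²⁶) · (a²⁷) by multiplying left to right and reducing via the relations at each step:
  (a²⁶) · a²⁷ = a¹⁹

Answer: a¹⁹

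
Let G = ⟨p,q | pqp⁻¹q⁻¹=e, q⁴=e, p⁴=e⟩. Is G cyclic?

|G| = 16, but the maximum element order in G is 4 < 16. No single element generates all of G, so G is not cyclic.

Answer: No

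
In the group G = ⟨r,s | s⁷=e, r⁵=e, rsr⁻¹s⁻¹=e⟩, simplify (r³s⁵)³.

Compute successive powers of (r³s⁵), reducing at each step:
  (r³s⁵)²: (r³s⁵) · r³ = rs⁵;   (rs⁵) · s⁵ = rs³
  (r³s⁵)³: (rs³) · r³ = r⁴s³;   (r⁴s³) · s⁵ = r⁴s

Answer: r⁴s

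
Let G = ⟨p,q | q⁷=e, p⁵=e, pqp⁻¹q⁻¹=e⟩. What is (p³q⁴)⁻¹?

The order of (p³q⁴) is 35 (smallest k with (p³q⁴)ᵏ = e), so (p³q⁴)⁻¹ = (p³q⁴)³⁴ = p²q³.
Check: (p³q⁴) · (p²q³) → (p³q⁴) · p² = q⁴;   (q⁴) · q³ = e, giving e as required.

Answer: p²q³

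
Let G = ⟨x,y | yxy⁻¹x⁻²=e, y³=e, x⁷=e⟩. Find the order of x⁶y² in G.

Compute successive powers until reaching e:
  (x⁶y²)¹ = x⁶y², (x⁶y²)² = x²y, (x⁶y²)³ = e.
The smallest positive k with (x⁶y²)ᵏ = e is 3.

Answer: 3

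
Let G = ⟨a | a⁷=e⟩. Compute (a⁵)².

Compute successive powers of (a⁵), reducing at each step:
  (a⁵)²: (a⁵) · a⁵ = a³

Answer: a³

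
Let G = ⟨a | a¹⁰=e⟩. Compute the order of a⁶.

Compute successive powers until reaching e:
  (a⁶)¹ = a⁶, (a⁶)² = a², (a⁶)³ = a⁸, (a⁶)⁴ = a⁴, (a⁶)⁵ = e.
The smallest positive k with (a⁶)ᵏ = e is 5.

Answer: 5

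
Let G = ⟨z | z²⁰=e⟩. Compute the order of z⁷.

Compute successive powers until reaching e:
  (z⁷)¹ = z⁷, (z⁷)² = z¹⁴, (z⁷)³ = z, (z⁷)⁴ = z⁸, (z⁷)⁵ = z¹⁵, (z⁷)⁶ = z², (z⁷)⁷ = z⁹, (z⁷)⁸ = z¹⁶, (z⁷)⁹ = z³, (z⁷)¹⁰ = z¹⁰, (z⁷)¹¹ = z¹⁷, (z⁷)¹² = z⁴, (z⁷)¹³ = z¹¹, (z⁷)¹⁴ = z¹⁸, (z⁷)¹⁵ = z⁵, (z⁷)¹⁶ = z¹², (z⁷)¹⁷ = z¹⁹, (z⁷)¹⁸ = z⁶, (z⁷)¹⁹ = z¹³, (z⁷)²⁰ = e.
The smallest positive k with (z⁷)ᵏ = e is 20.

Answer: 20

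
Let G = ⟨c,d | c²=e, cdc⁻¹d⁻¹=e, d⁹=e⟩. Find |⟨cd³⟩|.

|⟨cd³⟩| equals the order of cd³. Compute successive powers until reaching e:
  (cd³)¹ = cd³, (cd³)² = d⁶, (cd³)³ = c, (cd³)⁴ = d³, (cd³)⁵ = cd⁶, (cd³)⁶ = e.
The smallest positive k with (cd³)ᵏ = e is 6, so |⟨cd³⟩| = 6.

Answer: 6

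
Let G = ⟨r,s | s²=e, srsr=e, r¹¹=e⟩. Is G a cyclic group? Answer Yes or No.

Every cyclic group is abelian. But r·s = rs while s·r = r¹⁰s, so r·s ≠ s·r and G is not abelian. Hence G is not cyclic.

Answer: No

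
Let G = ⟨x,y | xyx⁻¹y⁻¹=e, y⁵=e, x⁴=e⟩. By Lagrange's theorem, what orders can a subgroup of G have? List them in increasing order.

|G| = 20 = 2² · 5. By Lagrange's theorem the order of any subgroup divides 20; the divisors of 20 are 1, 2, 4, 5, 10, 20.

Answer: 1, 2, 4, 5, 10, 20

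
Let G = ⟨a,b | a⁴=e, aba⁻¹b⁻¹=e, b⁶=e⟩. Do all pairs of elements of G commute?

Each pair of generators commutes: a·b = ab = b·a. Since the generators pairwise commute, every element of G commutes with every other, so G is abelian.

Answer: Yes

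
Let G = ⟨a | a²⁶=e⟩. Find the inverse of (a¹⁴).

The order of (a¹⁴) is 13 (smallest k with (a¹⁴)ᵏ = e), so (a¹⁴)⁻¹ = (a¹⁴)¹² = a¹².
Check: (a¹⁴) · (a¹²) → (a¹⁴) · a¹² = e, giving e as required.

Answer: a¹²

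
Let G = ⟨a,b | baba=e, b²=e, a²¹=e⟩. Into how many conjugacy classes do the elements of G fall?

The conjugacy classes (representative and size) are:
  [e] (size 1), [a²⁰] (size 2), [a²] (size 2), [a³] (size 2), [a¹⁷] (size 2), [a⁵] (size 2), [a⁶] (size 2), [a⁷] (size 2), [a⁸] (size 2), [a⁹] (size 2), [a¹⁰] (size 2), [b] (size 21).
Class equation: 1 + 2 + 2 + 2 + 2 + 2 + 2 + 2 + 2 + 2 + 2 + 21 = 42 = |G|. So G has 12 conjugacy classes.

Answer: 12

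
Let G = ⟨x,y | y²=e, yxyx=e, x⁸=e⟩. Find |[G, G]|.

G' = [G, G] is generated by all commutators. The generator-pair commutators are: [x, y] = x².
The subgroup they normally generate is {e, x², x⁴, x⁶}, of order 4.
Check: |G/G'| = 16/4 = 4 is the order of the abelianisation.

Answer: 4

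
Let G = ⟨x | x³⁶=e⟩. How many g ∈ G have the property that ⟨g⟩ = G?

G is cyclic of order 36. An element generates G iff its order is 36, and a cyclic group of order 36 has exactly φ(36) = 12 such elements.

Answer: 12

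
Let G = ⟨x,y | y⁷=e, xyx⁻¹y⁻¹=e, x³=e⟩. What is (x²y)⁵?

Compute successive powers of (x²y), reducing at each step:
  (x²y)²: (x²y) · x² = xy;   (xy) · y = xy²
  (x²y)³: (xy²) · x² = y²;   (y²) · y = y³
  (x²y)⁴: (y³) · x² = x²y³;   (x²y³) · y = x²y⁴
  (x²y)⁵: (x²y⁴) · x² = xy⁴;   (xy⁴) · y = xy⁵

Answer: xy⁵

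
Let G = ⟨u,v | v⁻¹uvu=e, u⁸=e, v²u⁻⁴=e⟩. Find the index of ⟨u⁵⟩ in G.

First find ord(u⁵) by computing successive powers:
  (u⁵)¹ = u⁵, (u⁵)² = u², (u⁵)³ = u⁷, (u⁵)⁴ = u⁴, (u⁵)⁵ = u, (u⁵)⁶ = u⁶, (u⁵)⁷ = u³, (u⁵)⁸ = e.
So |⟨u⁵⟩| = ord(u⁵) = 8. With |G| = 16, by Lagrange [G : ⟨u⁵⟩] = 16/8 = 2.

Answer: 2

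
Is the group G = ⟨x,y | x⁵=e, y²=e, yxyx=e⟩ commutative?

x·y = xy but y·x = x⁴y, so x·y ≠ y·x and G is not abelian.

Answer: No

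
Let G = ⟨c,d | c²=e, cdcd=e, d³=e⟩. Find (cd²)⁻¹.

The order of (cd²) is 2 (smallest k with (cd²)ᵏ = e), so (cd²)⁻¹ = (cd²)¹ = cd².
Check: (cd²) · (cd²) → (cd²) · c = d;   d · d² = e, giving e as required.

Answer: cd²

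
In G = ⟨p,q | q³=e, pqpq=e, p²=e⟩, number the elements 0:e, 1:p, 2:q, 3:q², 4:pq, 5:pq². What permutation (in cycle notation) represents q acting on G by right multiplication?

(0 2 3)(1 4 5)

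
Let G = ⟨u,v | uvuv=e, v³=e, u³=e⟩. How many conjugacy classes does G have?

The conjugacy classes (representative and size) are:
  [e] (size 1), [vu²] (size 4), [v²u] (size 4), [u²v²] (size 3).
Class equation: 1 + 4 + 4 + 3 = 12 = |G|. So G has 4 conjugacy classes.

Answer: 4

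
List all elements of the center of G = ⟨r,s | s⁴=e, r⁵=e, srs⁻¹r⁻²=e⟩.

An element z ∈ Z(G) iff z commutes with every generator.
For example e is central: e·r = r = r·e; e·s = s = s·e.
Whereas r ∉ Z(G) since r·s = rs ≠ r²s = s·r.
Checking each of the 20 elements this way gives Z(G) = {e}, of order 1.

Answer: {e}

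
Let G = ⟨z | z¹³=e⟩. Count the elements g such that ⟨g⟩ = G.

G is cyclic of order 13. An element generates G iff its order is 13, and a cyclic group of order 13 has exactly φ(13) = 12 such elements.

Answer: 12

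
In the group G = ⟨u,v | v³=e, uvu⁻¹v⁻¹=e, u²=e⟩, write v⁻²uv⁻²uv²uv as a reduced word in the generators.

Multiply left to right, reducing at each step:
  v · u = uv
  (uv) · v⁻² = uv²
  (uv²) · u = v²
  (v²) · v² = v
  v · u = uv
  (uv) · v = uv²

Answer: uv²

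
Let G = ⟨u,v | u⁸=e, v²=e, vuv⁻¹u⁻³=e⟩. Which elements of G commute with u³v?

⟨u³v⟩ ⊆ C_G(u³v) since powers of u³v commute with u³v; so |C_G(u³v)| ≥ |⟨u³v⟩| = 4.
By orbit–stabilizer, |C_G(u³v)| = |G| / |conj. class of u³v| = 16 / 4 = 4.
The 4 elements commuting with u³v are {e, u⁴, u³v, u⁷v}.

Answer: {e, u⁴, u³v, u⁷v}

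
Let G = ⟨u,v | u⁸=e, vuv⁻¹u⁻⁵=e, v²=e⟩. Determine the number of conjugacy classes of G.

The conjugacy classes (representative and size) are:
  [e] (size 1), [u⁵] (size 2), [u²] (size 1), [u⁷] (size 2), [u⁴] (size 1), [u⁶] (size 1), [v] (size 2), [u⁵v] (size 2), [u²v] (size 2), [u³v] (size 2).
Class equation: 1 + 2 + 1 + 2 + 1 + 1 + 2 + 2 + 2 + 2 = 16 = |G|. So G has 10 conjugacy classes.

Answer: 10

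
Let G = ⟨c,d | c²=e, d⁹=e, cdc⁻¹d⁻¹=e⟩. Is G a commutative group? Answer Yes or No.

Each pair of generators commutes: c·d = cd = d·c. Since the generators pairwise commute, every element of G commutes with every other, so G is abelian.

Answer: Yes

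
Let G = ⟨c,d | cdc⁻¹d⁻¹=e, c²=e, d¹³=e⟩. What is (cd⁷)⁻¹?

The order of (cd⁷) is 26 (smallest k with (cd⁷)ᵏ = e), so (cd⁷)⁻¹ = (cd⁷)²⁵ = cd⁶.
Check: (cd⁷) · (cd⁶) → (cd⁷) · c = d⁷;   (d⁷) · d⁶ = e, giving e as required.

Answer: cd⁶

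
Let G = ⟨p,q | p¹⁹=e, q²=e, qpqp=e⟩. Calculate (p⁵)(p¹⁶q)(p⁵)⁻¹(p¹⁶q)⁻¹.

[(p⁵), (p¹⁶q)] = (p⁵)·(p¹⁶q)·(p⁵)⁻¹·(p¹⁶q)⁻¹.
  (p⁵) · (p¹⁶q) = p²q
  (p²q) · (p¹⁴) = p⁷q
  (p⁷q) · (p¹⁶q) = p¹⁰

Answer: p¹⁰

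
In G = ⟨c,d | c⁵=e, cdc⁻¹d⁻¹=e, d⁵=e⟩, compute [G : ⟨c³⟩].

First find ord(c³) by computing successive powers:
  (c³)¹ = c³, (c³)² = c, (c³)³ = c⁴, (c³)⁴ = c², (c³)⁵ = e.
So |⟨c³⟩| = ord(c³) = 5. With |G| = 25, by Lagrange [G : ⟨c³⟩] = 25/5 = 5.

Answer: 5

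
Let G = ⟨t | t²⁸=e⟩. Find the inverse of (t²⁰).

The order of (t²⁰) is 7 (smallest k with (t²⁰)ᵏ = e), so (t²⁰)⁻¹ = (t²⁰)⁶ = t⁸.
Check: (t²⁰) · (t⁸) → (t²⁰) · t⁸ = e, giving e as required.

Answer: t⁸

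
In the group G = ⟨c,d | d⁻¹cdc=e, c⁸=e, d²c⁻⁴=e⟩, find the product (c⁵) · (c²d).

Compute (c⁵) · (c²d) by multiplying left to right and reducing via the relations at each step:
  (c⁵) · c² = c⁷
  (c⁷) · d = c³d⁻¹

Answer: c³d⁻¹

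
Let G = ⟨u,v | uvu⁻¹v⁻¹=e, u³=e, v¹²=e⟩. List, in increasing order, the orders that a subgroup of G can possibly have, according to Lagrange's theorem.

|G| = 36 = 2² · 3². By Lagrange's theorem the order of any subgroup divides 36; the divisors of 36 are 1, 2, 3, 4, 6, 9, 12, 18, 36.

Answer: 1, 2, 3, 4, 6, 9, 12, 18, 36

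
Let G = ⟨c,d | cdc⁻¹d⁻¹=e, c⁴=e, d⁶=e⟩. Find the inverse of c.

The order of c is 4 (smallest k with cᵏ = e), so c⁻¹ = c³ = c³.
Check: c · (c³) → c · c³ = e, giving e as required.

Answer: c³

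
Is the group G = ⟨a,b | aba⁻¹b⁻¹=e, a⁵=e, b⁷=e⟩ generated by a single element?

|G| = 35. The element ab has order 35 (its powers give 35 distinct elements), so ⟨ab⟩ = G and G is cyclic.

Answer: Yes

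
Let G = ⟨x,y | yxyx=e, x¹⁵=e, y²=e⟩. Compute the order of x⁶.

Compute successive powers until reaching e:
  (x⁶)¹ = x⁶, (x⁶)² = x¹², (x⁶)³ = x³, (x⁶)⁴ = x⁹, (x⁶)⁵ = e.
The smallest positive k with (x⁶)ᵏ = e is 5.

Answer: 5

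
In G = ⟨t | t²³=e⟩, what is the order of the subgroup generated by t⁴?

|⟨t⁴⟩| equals the order of t⁴. Compute successive powers until reaching e:
  (t⁴)¹ = t⁴, (t⁴)² = t⁸, (t⁴)³ = t¹², (t⁴)⁴ = t¹⁶, (t⁴)⁵ = t²⁰, (t⁴)⁶ = t, (t⁴)⁷ = t⁵, (t⁴)⁸ = t⁹, (t⁴)⁹ = t¹³, (t⁴)¹⁰ = t¹⁷, (t⁴)¹¹ = t²¹, (t⁴)¹² = t², (t⁴)¹³ = t⁶, (t⁴)¹⁴ = t¹⁰, (t⁴)¹⁵ = t¹⁴, (t⁴)¹⁶ = t¹⁸, (t⁴)¹⁷ = t²², (t⁴)¹⁸ = t³, (t⁴)¹⁹ = t⁷, (t⁴)²⁰ = t¹¹, (t⁴)²¹ = t¹⁵, (t⁴)²² = t¹⁹, (t⁴)²³ = e.
The smallest positive k with (t⁴)ᵏ = e is 23, so |⟨t⁴⟩| = 23.

Answer: 23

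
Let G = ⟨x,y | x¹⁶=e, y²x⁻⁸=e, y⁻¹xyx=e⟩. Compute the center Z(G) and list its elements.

An element z ∈ Z(G) iff z commutes with every generator.
For example x⁸ is central: (x⁸)·x = x⁹ = x·(x⁸); (x⁸)·y = y⁻¹ = y·(x⁸).
Whereas x ∉ Z(G) since x·y = xy ≠ x⁷y⁻¹ = y·x.
Checking each of the 32 elements this way gives Z(G) = {e, x⁸}, of order 2.

Answer: {e, x⁸}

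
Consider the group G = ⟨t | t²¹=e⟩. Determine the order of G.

G is generated by a single element, so G is cyclic. The relator gives t²¹ = e and no smaller power is forced to be e, so the 21 powers {e, t, t², t³, t⁴, t⁵, t⁶, t⁷, t⁸, t⁹, t²⁰, t¹², t¹³, t¹¹, t¹⁰, t¹⁴, t¹⁵, t¹⁶, t¹⁷, t¹⁸, t¹⁹} are distinct. Hence |G| = 21.

Answer: 21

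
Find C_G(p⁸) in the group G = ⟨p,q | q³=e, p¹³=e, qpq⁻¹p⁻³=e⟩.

⟨p⁸⟩ ⊆ C_G(p⁸) since powers of p⁸ commute with p⁸; so |C_G(p⁸)| ≥ |⟨p⁸⟩| = 13.
By orbit–stabilizer, |C_G(p⁸)| = |G| / |conj. class of p⁸| = 39 / 3 = 13.
The 13 elements commuting with p⁸ are {e, p, p², p³, p⁴, p⁵, p⁶, p⁷, p⁸, p⁹, p¹⁰, p¹¹, p¹²}.

Answer: {e, p, p², p³, p⁴, p⁵, p⁶, p⁷, p⁸, p⁹, p¹⁰, p¹¹, p¹²}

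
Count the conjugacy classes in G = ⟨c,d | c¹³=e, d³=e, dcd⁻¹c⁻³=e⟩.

The conjugacy classes (representative and size) are:
  [e] (size 1), [c] (size 3), [c⁵] (size 3), [c¹⁰] (size 3), [c⁸] (size 3), [c¹⁰d] (size 13), [c⁷d²] (size 13).
Class equation: 1 + 3 + 3 + 3 + 3 + 13 + 13 = 39 = |G|. So G has 7 conjugacy classes.

Answer: 7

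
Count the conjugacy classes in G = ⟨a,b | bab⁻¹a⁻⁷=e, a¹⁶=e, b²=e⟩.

The conjugacy classes (representative and size) are:
  [e] (size 1), [a] (size 2), [a¹⁴] (size 2), [a³] (size 2), [a⁴] (size 2), [a¹⁰] (size 2), [a⁸] (size 1), [a⁹] (size 2), [a¹¹] (size 2), [a¹⁰b] (size 8), [ab] (size 8).
Class equation: 1 + 2 + 2 + 2 + 2 + 2 + 1 + 2 + 2 + 8 + 8 = 32 = |G|. So G has 11 conjugacy classes.

Answer: 11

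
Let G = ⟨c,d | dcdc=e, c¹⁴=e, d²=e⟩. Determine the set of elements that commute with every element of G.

An element z ∈ Z(G) iff z commutes with every generator.
For example c⁷ is central: (c⁷)·c = c⁸ = c·(c⁷); (c⁷)·d = c⁷d = d·(c⁷).
Whereas c ∉ Z(G) since c·d = cd ≠ c¹³d = d·c.
Checking each of the 28 elements this way gives Z(G) = {e, c⁷}, of order 2.

Answer: {e, c⁷}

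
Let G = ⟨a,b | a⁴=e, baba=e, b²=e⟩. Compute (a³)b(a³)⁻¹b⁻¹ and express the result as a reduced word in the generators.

[(a³), b] = (a³)·b·(a³)⁻¹·b⁻¹.
  (a³) · b = a³b
  (a³b) · a = a²b
  (a²b) · b = a²

Answer: a²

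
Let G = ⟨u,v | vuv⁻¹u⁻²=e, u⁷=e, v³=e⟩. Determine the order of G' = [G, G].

G' = [G, G] is generated by all commutators. The generator-pair commutators are: [u, v] = u⁶.
The subgroup they normally generate is {e, u, u², u³, u⁴, u⁵, u⁶}, of order 7.
Check: |G/G'| = 21/7 = 3 is the order of the abelianisation.

Answer: 7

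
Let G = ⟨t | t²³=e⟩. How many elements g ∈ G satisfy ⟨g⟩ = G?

G is cyclic of order 23. An element generates G iff its order is 23, and a cyclic group of order 23 has exactly φ(23) = 22 such elements.

Answer: 22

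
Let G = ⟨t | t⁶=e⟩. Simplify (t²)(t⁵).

Compute (t²) · (t⁵) by multiplying left to right and reducing via the relations at each step:
  (t²) · t⁵ = t

Answer: t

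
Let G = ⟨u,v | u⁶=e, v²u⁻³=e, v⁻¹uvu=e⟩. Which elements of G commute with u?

⟨u⟩ ⊆ C_G(u) since powers of u commute with u; so |C_G(u)| ≥ |⟨u⟩| = 6.
By orbit–stabilizer, |C_G(u)| = |G| / |conj. class of u| = 12 / 2 = 6.
The 6 elements commuting with u are {e, u, u², u³, u⁴, u⁵}.

Answer: {e, u, u², u³, u⁴, u⁵}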